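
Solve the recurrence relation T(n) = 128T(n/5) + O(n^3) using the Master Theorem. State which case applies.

Master Theorem for T(n) = 128T(n/5) + O(n^3):

a = 128, b = 5, c = 3
log_b(a) = log_5(128) = 3.0147

Case 1: c = 3 < log_5(128) = 3.0147
T(n) = O(n^(log_5 128))

For T(n) = 128T(n/5) + O(n^3): log_5(128) = 3.0147. This is Case 1 of the Master Theorem (c < log_b(a), work dominated by leaves), giving O(n^(log_5 128)).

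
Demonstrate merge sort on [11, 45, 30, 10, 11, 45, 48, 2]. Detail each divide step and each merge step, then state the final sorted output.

Merge sort trace:

Split: [11, 45, 30, 10, 11, 45, 48, 2] -> [11, 45, 30, 10] and [11, 45, 48, 2]
  Split: [11, 45, 30, 10] -> [11, 45] and [30, 10]
    Split: [11, 45] -> [11] and [45]
    Merge: [11] + [45] -> [11, 45]
    Split: [30, 10] -> [30] and [10]
    Merge: [30] + [10] -> [10, 30]
  Merge: [11, 45] + [10, 30] -> [10, 11, 30, 45]
  Split: [11, 45, 48, 2] -> [11, 45] and [48, 2]
    Split: [11, 45] -> [11] and [45]
    Merge: [11] + [45] -> [11, 45]
    Split: [48, 2] -> [48] and [2]
    Merge: [48] + [2] -> [2, 48]
  Merge: [11, 45] + [2, 48] -> [2, 11, 45, 48]
Merge: [10, 11, 30, 45] + [2, 11, 45, 48] -> [2, 10, 11, 11, 30, 45, 45, 48]

Final sorted array: [2, 10, 11, 11, 30, 45, 45, 48]

The merge sort proceeds by recursively splitting the array and merging sorted halves.
After all merges, the sorted array is [2, 10, 11, 11, 30, 45, 45, 48].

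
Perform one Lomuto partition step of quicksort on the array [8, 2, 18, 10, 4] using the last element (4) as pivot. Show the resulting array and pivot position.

Lomuto partition with pivot = 4:

Initial array: [8, 2, 18, 10, 4]

arr[0]=8 > 4: no swap
arr[1]=2 <= 4: swap with position 0, array becomes [2, 8, 18, 10, 4]
arr[2]=18 > 4: no swap
arr[3]=10 > 4: no swap

Place pivot at position 1: [2, 4, 18, 10, 8]
Pivot position: 1

After partitioning with pivot 4, the array becomes [2, 4, 18, 10, 8]. The pivot is placed at index 1. All elements to the left of the pivot are <= 4, and all elements to the right are > 4.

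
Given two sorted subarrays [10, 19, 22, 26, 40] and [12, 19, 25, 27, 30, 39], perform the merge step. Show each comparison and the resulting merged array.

Merging process:

Compare 10 vs 12: take 10 from left. Merged: [10]
Compare 19 vs 12: take 12 from right. Merged: [10, 12]
Compare 19 vs 19: take 19 from left. Merged: [10, 12, 19]
Compare 22 vs 19: take 19 from right. Merged: [10, 12, 19, 19]
Compare 22 vs 25: take 22 from left. Merged: [10, 12, 19, 19, 22]
Compare 26 vs 25: take 25 from right. Merged: [10, 12, 19, 19, 22, 25]
Compare 26 vs 27: take 26 from left. Merged: [10, 12, 19, 19, 22, 25, 26]
Compare 40 vs 27: take 27 from right. Merged: [10, 12, 19, 19, 22, 25, 26, 27]
Compare 40 vs 30: take 30 from right. Merged: [10, 12, 19, 19, 22, 25, 26, 27, 30]
Compare 40 vs 39: take 39 from right. Merged: [10, 12, 19, 19, 22, 25, 26, 27, 30, 39]
Append remaining from left: [40]. Merged: [10, 12, 19, 19, 22, 25, 26, 27, 30, 39, 40]

Final merged array: [10, 12, 19, 19, 22, 25, 26, 27, 30, 39, 40]
Total comparisons: 10

The merged array is [10, 12, 19, 19, 22, 25, 26, 27, 30, 39, 40], requiring 10 comparisons. The merge step runs in O(n) time where n is the total number of elements.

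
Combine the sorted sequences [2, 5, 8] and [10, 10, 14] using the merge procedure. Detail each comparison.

Merging process:

Compare 2 vs 10: take 2 from left. Merged: [2]
Compare 5 vs 10: take 5 from left. Merged: [2, 5]
Compare 8 vs 10: take 8 from left. Merged: [2, 5, 8]
Append remaining from right: [10, 10, 14]. Merged: [2, 5, 8, 10, 10, 14]

Final merged array: [2, 5, 8, 10, 10, 14]
Total comparisons: 3

The merged array is [2, 5, 8, 10, 10, 14], requiring 3 comparisons. The merge step runs in O(n) time where n is the total number of elements.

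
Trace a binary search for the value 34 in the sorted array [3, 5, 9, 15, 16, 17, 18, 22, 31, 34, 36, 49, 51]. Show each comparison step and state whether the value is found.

Binary search for 34 in [3, 5, 9, 15, 16, 17, 18, 22, 31, 34, 36, 49, 51]:

lo=0, hi=12, mid=6, arr[mid]=18 -> 18 < 34, search right half
lo=7, hi=12, mid=9, arr[mid]=34 -> Found target at index 9!

Binary search finds 34 at index 9 after 2 comparisons. The search repeatedly halves the search space by comparing with the middle element.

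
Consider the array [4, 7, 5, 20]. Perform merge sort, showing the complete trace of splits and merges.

Merge sort trace:

Split: [4, 7, 5, 20] -> [4, 7] and [5, 20]
  Split: [4, 7] -> [4] and [7]
  Merge: [4] + [7] -> [4, 7]
  Split: [5, 20] -> [5] and [20]
  Merge: [5] + [20] -> [5, 20]
Merge: [4, 7] + [5, 20] -> [4, 5, 7, 20]

Final sorted array: [4, 5, 7, 20]

The merge sort proceeds by recursively splitting the array and merging sorted halves.
After all merges, the sorted array is [4, 5, 7, 20].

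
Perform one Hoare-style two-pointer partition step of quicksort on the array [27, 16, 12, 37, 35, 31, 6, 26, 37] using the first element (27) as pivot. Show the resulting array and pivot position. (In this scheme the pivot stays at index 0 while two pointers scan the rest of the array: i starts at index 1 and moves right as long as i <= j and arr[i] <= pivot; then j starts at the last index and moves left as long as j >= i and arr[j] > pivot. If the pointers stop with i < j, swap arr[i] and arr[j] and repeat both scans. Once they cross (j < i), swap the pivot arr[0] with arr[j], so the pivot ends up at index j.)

Hoare-style two-pointer partition with pivot = 27:

Initial array: [27, 16, 12, 37, 35, 31, 6, 26, 37]

Pointers start at i = 1, j = 8.
i stops at index 3 (arr[3]=37 > 27), j stops at index 7 (arr[7]=26 <= 27): swap arr[3] and arr[7], array becomes [27, 16, 12, 26, 35, 31, 6, 37, 37]
i stops at index 4 (arr[4]=35 > 27), j stops at index 6 (arr[6]=6 <= 27): swap arr[4] and arr[6], array becomes [27, 16, 12, 26, 6, 31, 35, 37, 37]
i ends at 5, j ends at 4: the pointers have crossed (j < i), so scanning stops.

Swap pivot arr[0] with arr[4] to place pivot at position 4: [6, 16, 12, 26, 27, 31, 35, 37, 37]
Pivot position: 4

After partitioning with pivot 27, the array becomes [6, 16, 12, 26, 27, 31, 35, 37, 37]. The pivot is placed at index 4. All elements to the left of the pivot are <= 27, and all elements to the right are > 27.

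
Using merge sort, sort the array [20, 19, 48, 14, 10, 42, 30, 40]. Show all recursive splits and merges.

Merge sort trace:

Split: [20, 19, 48, 14, 10, 42, 30, 40] -> [20, 19, 48, 14] and [10, 42, 30, 40]
  Split: [20, 19, 48, 14] -> [20, 19] and [48, 14]
    Split: [20, 19] -> [20] and [19]
    Merge: [20] + [19] -> [19, 20]
    Split: [48, 14] -> [48] and [14]
    Merge: [48] + [14] -> [14, 48]
  Merge: [19, 20] + [14, 48] -> [14, 19, 20, 48]
  Split: [10, 42, 30, 40] -> [10, 42] and [30, 40]
    Split: [10, 42] -> [10] and [42]
    Merge: [10] + [42] -> [10, 42]
    Split: [30, 40] -> [30] and [40]
    Merge: [30] + [40] -> [30, 40]
  Merge: [10, 42] + [30, 40] -> [10, 30, 40, 42]
Merge: [14, 19, 20, 48] + [10, 30, 40, 42] -> [10, 14, 19, 20, 30, 40, 42, 48]

Final sorted array: [10, 14, 19, 20, 30, 40, 42, 48]

The merge sort proceeds by recursively splitting the array and merging sorted halves.
After all merges, the sorted array is [10, 14, 19, 20, 30, 40, 42, 48].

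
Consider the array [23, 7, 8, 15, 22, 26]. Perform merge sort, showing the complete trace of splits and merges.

Merge sort trace:

Split: [23, 7, 8, 15, 22, 26] -> [23, 7, 8] and [15, 22, 26]
  Split: [23, 7, 8] -> [23] and [7, 8]
    Split: [7, 8] -> [7] and [8]
    Merge: [7] + [8] -> [7, 8]
  Merge: [23] + [7, 8] -> [7, 8, 23]
  Split: [15, 22, 26] -> [15] and [22, 26]
    Split: [22, 26] -> [22] and [26]
    Merge: [22] + [26] -> [22, 26]
  Merge: [15] + [22, 26] -> [15, 22, 26]
Merge: [7, 8, 23] + [15, 22, 26] -> [7, 8, 15, 22, 23, 26]

Final sorted array: [7, 8, 15, 22, 23, 26]

The merge sort proceeds by recursively splitting the array and merging sorted halves.
After all merges, the sorted array is [7, 8, 15, 22, 23, 26].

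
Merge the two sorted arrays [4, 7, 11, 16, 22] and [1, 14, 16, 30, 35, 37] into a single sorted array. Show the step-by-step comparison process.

Merging process:

Compare 4 vs 1: take 1 from right. Merged: [1]
Compare 4 vs 14: take 4 from left. Merged: [1, 4]
Compare 7 vs 14: take 7 from left. Merged: [1, 4, 7]
Compare 11 vs 14: take 11 from left. Merged: [1, 4, 7, 11]
Compare 16 vs 14: take 14 from right. Merged: [1, 4, 7, 11, 14]
Compare 16 vs 16: take 16 from left. Merged: [1, 4, 7, 11, 14, 16]
Compare 22 vs 16: take 16 from right. Merged: [1, 4, 7, 11, 14, 16, 16]
Compare 22 vs 30: take 22 from left. Merged: [1, 4, 7, 11, 14, 16, 16, 22]
Append remaining from right: [30, 35, 37]. Merged: [1, 4, 7, 11, 14, 16, 16, 22, 30, 35, 37]

Final merged array: [1, 4, 7, 11, 14, 16, 16, 22, 30, 35, 37]
Total comparisons: 8

The merged array is [1, 4, 7, 11, 14, 16, 16, 22, 30, 35, 37], requiring 8 comparisons. The merge step runs in O(n) time where n is the total number of elements.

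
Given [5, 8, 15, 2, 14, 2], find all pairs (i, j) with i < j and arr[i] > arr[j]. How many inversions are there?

Finding inversions in [5, 8, 15, 2, 14, 2]:

(0, 3): arr[0]=5 > arr[3]=2
(0, 5): arr[0]=5 > arr[5]=2
(1, 3): arr[1]=8 > arr[3]=2
(1, 5): arr[1]=8 > arr[5]=2
(2, 3): arr[2]=15 > arr[3]=2
(2, 4): arr[2]=15 > arr[4]=14
(2, 5): arr[2]=15 > arr[5]=2
(4, 5): arr[4]=14 > arr[5]=2

Total inversions: 8

The array has 8 inversion(s): (0,3), (0,5), (1,3), (1,5), (2,3), (2,4), (2,5), (4,5). Each pair (i,j) satisfies i < j and arr[i] > arr[j].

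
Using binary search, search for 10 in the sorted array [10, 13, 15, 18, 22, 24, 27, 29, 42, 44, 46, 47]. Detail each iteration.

Binary search for 10 in [10, 13, 15, 18, 22, 24, 27, 29, 42, 44, 46, 47]:

lo=0, hi=11, mid=5, arr[mid]=24 -> 24 > 10, search left half
lo=0, hi=4, mid=2, arr[mid]=15 -> 15 > 10, search left half
lo=0, hi=1, mid=0, arr[mid]=10 -> Found target at index 0!

Binary search finds 10 at index 0 after 3 comparisons. The search repeatedly halves the search space by comparing with the middle element.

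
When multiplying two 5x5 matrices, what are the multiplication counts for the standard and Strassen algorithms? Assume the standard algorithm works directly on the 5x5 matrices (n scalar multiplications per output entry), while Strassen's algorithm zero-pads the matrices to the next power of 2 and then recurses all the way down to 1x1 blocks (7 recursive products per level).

Matrix multiplication for 5x5 matrices:

Strassen's algorithm requires power-of-2 dimensions. Pad 5x5 to 8x8 (next power of 2).

Standard algorithm: 5^3 = 125 multiplications
Strassen's algorithm: 7^(log2(8)) = 7^3 = 343 multiplications
Difference: 125 - 343 = -218 (Strassen uses MORE here due to padding overhead — for small or just-over-power-of-2 n, padding can outweigh the per-level savings)

Standard: 125 multiplications (5^3). Strassen: 343 multiplications (7^3, after padding to 8x8). Strassen reduces 8 recursive multiplications to 7 at each level.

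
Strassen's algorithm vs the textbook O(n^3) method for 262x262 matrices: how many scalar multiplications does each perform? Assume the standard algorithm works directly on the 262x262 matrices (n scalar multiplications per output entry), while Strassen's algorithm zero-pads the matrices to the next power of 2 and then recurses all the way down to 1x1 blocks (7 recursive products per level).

Matrix multiplication for 262x262 matrices:

Strassen's algorithm requires power-of-2 dimensions. Pad 262x262 to 512x512 (next power of 2).

Standard algorithm: 262^3 = 17984728 multiplications
Strassen's algorithm: 7^(log2(512)) = 7^9 = 40353607 multiplications
Difference: 17984728 - 40353607 = -22368879 (Strassen uses MORE here due to padding overhead — for small or just-over-power-of-2 n, padding can outweigh the per-level savings)

Standard: 17984728 multiplications (262^3). Strassen: 40353607 multiplications (7^9, after padding to 512x512). Strassen reduces 8 recursive multiplications to 7 at each level.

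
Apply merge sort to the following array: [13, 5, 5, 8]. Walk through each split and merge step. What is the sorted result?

Merge sort trace:

Split: [13, 5, 5, 8] -> [13, 5] and [5, 8]
  Split: [13, 5] -> [13] and [5]
  Merge: [13] + [5] -> [5, 13]
  Split: [5, 8] -> [5] and [8]
  Merge: [5] + [8] -> [5, 8]
Merge: [5, 13] + [5, 8] -> [5, 5, 8, 13]

Final sorted array: [5, 5, 8, 13]

The merge sort proceeds by recursively splitting the array and merging sorted halves.
After all merges, the sorted array is [5, 5, 8, 13].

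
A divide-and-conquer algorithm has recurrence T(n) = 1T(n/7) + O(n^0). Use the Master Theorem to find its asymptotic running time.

Master Theorem for T(n) = 1T(n/7) + O(n^0):

a = 1, b = 7, c = 0
log_b(a) = log_7(1) = 0.0000

Case 2: c = 0 = log_7(1) = 0.0000
T(n) = O(n^0 log n) = O(log n)

For T(n) = 1T(n/7) + O(n^0): log_7(1) = 0.0000. This is Case 2 of the Master Theorem (c = log_b(a), equal work at all levels), giving O(log n).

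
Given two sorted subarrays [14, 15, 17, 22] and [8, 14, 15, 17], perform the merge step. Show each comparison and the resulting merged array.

Merging process:

Compare 14 vs 8: take 8 from right. Merged: [8]
Compare 14 vs 14: take 14 from left. Merged: [8, 14]
Compare 15 vs 14: take 14 from right. Merged: [8, 14, 14]
Compare 15 vs 15: take 15 from left. Merged: [8, 14, 14, 15]
Compare 17 vs 15: take 15 from right. Merged: [8, 14, 14, 15, 15]
Compare 17 vs 17: take 17 from left. Merged: [8, 14, 14, 15, 15, 17]
Compare 22 vs 17: take 17 from right. Merged: [8, 14, 14, 15, 15, 17, 17]
Append remaining from left: [22]. Merged: [8, 14, 14, 15, 15, 17, 17, 22]

Final merged array: [8, 14, 14, 15, 15, 17, 17, 22]
Total comparisons: 7

The merged array is [8, 14, 14, 15, 15, 17, 17, 22], requiring 7 comparisons. The merge step runs in O(n) time where n is the total number of elements.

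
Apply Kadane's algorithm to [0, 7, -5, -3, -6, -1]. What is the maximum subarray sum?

Using Kadane's algorithm on [0, 7, -5, -3, -6, -1]:

Scanning through the array:
Position 1 (value 7): max_ending_here = 7, max_so_far = 7
Position 2 (value -5): max_ending_here = 2, max_so_far = 7
Position 3 (value -3): max_ending_here = -1, max_so_far = 7
Position 4 (value -6): max_ending_here = -6, max_so_far = 7
Position 5 (value -1): max_ending_here = -1, max_so_far = 7

Maximum subarray: [0, 7]
Maximum sum: 7

The maximum subarray is [0, 7] with sum 7. This subarray runs from index 0 to index 1.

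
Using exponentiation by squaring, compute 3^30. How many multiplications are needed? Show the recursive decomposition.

Computing 3^30 by squaring (build up from 3^1; each line after the first costs one multiplication):

3^1 = 3
3^2 = (3^1)^2 = 3^2 = 9
3^3 = 3 * 3^2 = 3 * 9 = 27
3^6 = (3^3)^2 = 27^2 = 729
3^7 = 3 * 3^6 = 3 * 729 = 2187
3^14 = (3^7)^2 = 2187^2 = 4782969
3^15 = 3 * 3^14 = 3 * 4782969 = 14348907
3^30 = (3^15)^2 = 14348907^2 = 205891132094649

Result: 205891132094649
Multiplications needed: 7 (7 lines after 3^1)

3^30 = 205891132094649. Using exponentiation by squaring, this requires 7 multiplications. The key idea: if the exponent is even, square the half-power; if odd, multiply by the base once.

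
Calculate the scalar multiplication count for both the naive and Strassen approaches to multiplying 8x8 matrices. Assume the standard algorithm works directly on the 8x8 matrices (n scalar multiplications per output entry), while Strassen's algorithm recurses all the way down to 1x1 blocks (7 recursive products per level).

Matrix multiplication for 8x8 matrices:

Standard algorithm: 8^3 = 512 multiplications
Strassen's algorithm: 7^(log2(8)) = 7^3 = 343 multiplications
Savings: 512 - 343 = 169 multiplications

Standard: 512 multiplications (8^3). Strassen: 343 multiplications (7^3). Strassen reduces 8 recursive multiplications to 7 at each level.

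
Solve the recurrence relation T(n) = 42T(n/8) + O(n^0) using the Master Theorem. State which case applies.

Master Theorem for T(n) = 42T(n/8) + O(n^0):

a = 42, b = 8, c = 0
log_b(a) = log_8(42) = 1.7974

Case 1: c = 0 < log_8(42) = 1.7974
T(n) = O(n^(log_8 42))

For T(n) = 42T(n/8) + O(n^0): log_8(42) = 1.7974. This is Case 1 of the Master Theorem (c < log_b(a), work dominated by leaves), giving O(n^(log_8 42)).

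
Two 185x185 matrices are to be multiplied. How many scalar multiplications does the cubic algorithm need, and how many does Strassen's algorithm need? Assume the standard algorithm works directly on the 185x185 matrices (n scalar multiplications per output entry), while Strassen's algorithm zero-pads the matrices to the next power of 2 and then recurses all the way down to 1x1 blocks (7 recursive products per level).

Matrix multiplication for 185x185 matrices:

Strassen's algorithm requires power-of-2 dimensions. Pad 185x185 to 256x256 (next power of 2).

Standard algorithm: 185^3 = 6331625 multiplications
Strassen's algorithm: 7^(log2(256)) = 7^8 = 5764801 multiplications
Savings: 6331625 - 5764801 = 566824 multiplications

Standard: 6331625 multiplications (185^3). Strassen: 5764801 multiplications (7^8, after padding to 256x256). Strassen reduces 8 recursive multiplications to 7 at each level.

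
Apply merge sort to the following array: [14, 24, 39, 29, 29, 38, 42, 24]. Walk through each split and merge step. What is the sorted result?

Merge sort trace:

Split: [14, 24, 39, 29, 29, 38, 42, 24] -> [14, 24, 39, 29] and [29, 38, 42, 24]
  Split: [14, 24, 39, 29] -> [14, 24] and [39, 29]
    Split: [14, 24] -> [14] and [24]
    Merge: [14] + [24] -> [14, 24]
    Split: [39, 29] -> [39] and [29]
    Merge: [39] + [29] -> [29, 39]
  Merge: [14, 24] + [29, 39] -> [14, 24, 29, 39]
  Split: [29, 38, 42, 24] -> [29, 38] and [42, 24]
    Split: [29, 38] -> [29] and [38]
    Merge: [29] + [38] -> [29, 38]
    Split: [42, 24] -> [42] and [24]
    Merge: [42] + [24] -> [24, 42]
  Merge: [29, 38] + [24, 42] -> [24, 29, 38, 42]
Merge: [14, 24, 29, 39] + [24, 29, 38, 42] -> [14, 24, 24, 29, 29, 38, 39, 42]

Final sorted array: [14, 24, 24, 29, 29, 38, 39, 42]

The merge sort proceeds by recursively splitting the array and merging sorted halves.
After all merges, the sorted array is [14, 24, 24, 29, 29, 38, 39, 42].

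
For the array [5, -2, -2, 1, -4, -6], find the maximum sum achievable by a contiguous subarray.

Using Kadane's algorithm on [5, -2, -2, 1, -4, -6]:

Scanning through the array:
Position 1 (value -2): max_ending_here = 3, max_so_far = 5
Position 2 (value -2): max_ending_here = 1, max_so_far = 5
Position 3 (value 1): max_ending_here = 2, max_so_far = 5
Position 4 (value -4): max_ending_here = -2, max_so_far = 5
Position 5 (value -6): max_ending_here = -6, max_so_far = 5

Maximum subarray: [5]
Maximum sum: 5

The maximum subarray is [5] with sum 5. This subarray runs from index 0 to index 0.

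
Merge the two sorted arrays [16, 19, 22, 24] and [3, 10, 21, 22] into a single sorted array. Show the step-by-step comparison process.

Merging process:

Compare 16 vs 3: take 3 from right. Merged: [3]
Compare 16 vs 10: take 10 from right. Merged: [3, 10]
Compare 16 vs 21: take 16 from left. Merged: [3, 10, 16]
Compare 19 vs 21: take 19 from left. Merged: [3, 10, 16, 19]
Compare 22 vs 21: take 21 from right. Merged: [3, 10, 16, 19, 21]
Compare 22 vs 22: take 22 from left. Merged: [3, 10, 16, 19, 21, 22]
Compare 24 vs 22: take 22 from right. Merged: [3, 10, 16, 19, 21, 22, 22]
Append remaining from left: [24]. Merged: [3, 10, 16, 19, 21, 22, 22, 24]

Final merged array: [3, 10, 16, 19, 21, 22, 22, 24]
Total comparisons: 7

The merged array is [3, 10, 16, 19, 21, 22, 22, 24], requiring 7 comparisons. The merge step runs in O(n) time where n is the total number of elements.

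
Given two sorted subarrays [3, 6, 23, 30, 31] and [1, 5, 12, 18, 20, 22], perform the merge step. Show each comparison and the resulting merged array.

Merging process:

Compare 3 vs 1: take 1 from right. Merged: [1]
Compare 3 vs 5: take 3 from left. Merged: [1, 3]
Compare 6 vs 5: take 5 from right. Merged: [1, 3, 5]
Compare 6 vs 12: take 6 from left. Merged: [1, 3, 5, 6]
Compare 23 vs 12: take 12 from right. Merged: [1, 3, 5, 6, 12]
Compare 23 vs 18: take 18 from right. Merged: [1, 3, 5, 6, 12, 18]
Compare 23 vs 20: take 20 from right. Merged: [1, 3, 5, 6, 12, 18, 20]
Compare 23 vs 22: take 22 from right. Merged: [1, 3, 5, 6, 12, 18, 20, 22]
Append remaining from left: [23, 30, 31]. Merged: [1, 3, 5, 6, 12, 18, 20, 22, 23, 30, 31]

Final merged array: [1, 3, 5, 6, 12, 18, 20, 22, 23, 30, 31]
Total comparisons: 8

The merged array is [1, 3, 5, 6, 12, 18, 20, 22, 23, 30, 31], requiring 8 comparisons. The merge step runs in O(n) time where n is the total number of elements.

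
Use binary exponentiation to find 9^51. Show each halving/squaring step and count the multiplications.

Computing 9^51 by squaring (build up from 9^1; each line after the first costs one multiplication):

9^1 = 9
9^2 = (9^1)^2 = 9^2 = 81
9^3 = 9 * 9^2 = 9 * 81 = 729
9^6 = (9^3)^2 = 729^2 = 531441
9^12 = (9^6)^2 = 531441^2 = 282429536481
9^24 = (9^12)^2 = 282429536481^2 = 79766443076872509863361
9^25 = 9 * 9^24 = 9 * 79766443076872509863361 = 717897987691852588770249
9^50 = (9^25)^2 = 717897987691852588770249^2 = 515377520732011331036461129765621272702107522001
9^51 = 9 * 9^50 = 9 * 515377520732011331036461129765621272702107522001 = 4638397686588101979328150167890591454318967698009

Result: 4638397686588101979328150167890591454318967698009
Multiplications needed: 8 (8 lines after 9^1)

9^51 = 4638397686588101979328150167890591454318967698009. Using exponentiation by squaring, this requires 8 multiplications. The key idea: if the exponent is even, square the half-power; if odd, multiply by the base once.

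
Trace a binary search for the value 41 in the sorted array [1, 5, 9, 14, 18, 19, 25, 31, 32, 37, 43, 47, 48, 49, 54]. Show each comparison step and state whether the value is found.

Binary search for 41 in [1, 5, 9, 14, 18, 19, 25, 31, 32, 37, 43, 47, 48, 49, 54]:

lo=0, hi=14, mid=7, arr[mid]=31 -> 31 < 41, search right half
lo=8, hi=14, mid=11, arr[mid]=47 -> 47 > 41, search left half
lo=8, hi=10, mid=9, arr[mid]=37 -> 37 < 41, search right half
lo=10, hi=10, mid=10, arr[mid]=43 -> 43 > 41, search left half
lo=10 > hi=9, target 41 not found

Binary search determines that 41 is not in the array after 4 comparisons. The search space was exhausted without finding the target.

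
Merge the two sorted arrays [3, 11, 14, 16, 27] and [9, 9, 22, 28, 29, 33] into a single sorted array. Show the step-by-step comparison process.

Merging process:

Compare 3 vs 9: take 3 from left. Merged: [3]
Compare 11 vs 9: take 9 from right. Merged: [3, 9]
Compare 11 vs 9: take 9 from right. Merged: [3, 9, 9]
Compare 11 vs 22: take 11 from left. Merged: [3, 9, 9, 11]
Compare 14 vs 22: take 14 from left. Merged: [3, 9, 9, 11, 14]
Compare 16 vs 22: take 16 from left. Merged: [3, 9, 9, 11, 14, 16]
Compare 27 vs 22: take 22 from right. Merged: [3, 9, 9, 11, 14, 16, 22]
Compare 27 vs 28: take 27 from left. Merged: [3, 9, 9, 11, 14, 16, 22, 27]
Append remaining from right: [28, 29, 33]. Merged: [3, 9, 9, 11, 14, 16, 22, 27, 28, 29, 33]

Final merged array: [3, 9, 9, 11, 14, 16, 22, 27, 28, 29, 33]
Total comparisons: 8

The merged array is [3, 9, 9, 11, 14, 16, 22, 27, 28, 29, 33], requiring 8 comparisons. The merge step runs in O(n) time where n is the total number of elements.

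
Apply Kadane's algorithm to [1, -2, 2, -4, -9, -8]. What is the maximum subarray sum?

Using Kadane's algorithm on [1, -2, 2, -4, -9, -8]:

Scanning through the array:
Position 1 (value -2): max_ending_here = -1, max_so_far = 1
Position 2 (value 2): max_ending_here = 2, max_so_far = 2
Position 3 (value -4): max_ending_here = -2, max_so_far = 2
Position 4 (value -9): max_ending_here = -9, max_so_far = 2
Position 5 (value -8): max_ending_here = -8, max_so_far = 2

Maximum subarray: [2]
Maximum sum: 2

The maximum subarray is [2] with sum 2. This subarray runs from index 2 to index 2.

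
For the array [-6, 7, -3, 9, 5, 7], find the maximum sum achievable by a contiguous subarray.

Using Kadane's algorithm on [-6, 7, -3, 9, 5, 7]:

Scanning through the array:
Position 1 (value 7): max_ending_here = 7, max_so_far = 7
Position 2 (value -3): max_ending_here = 4, max_so_far = 7
Position 3 (value 9): max_ending_here = 13, max_so_far = 13
Position 4 (value 5): max_ending_here = 18, max_so_far = 18
Position 5 (value 7): max_ending_here = 25, max_so_far = 25

Maximum subarray: [7, -3, 9, 5, 7]
Maximum sum: 25

The maximum subarray is [7, -3, 9, 5, 7] with sum 25. This subarray runs from index 1 to index 5.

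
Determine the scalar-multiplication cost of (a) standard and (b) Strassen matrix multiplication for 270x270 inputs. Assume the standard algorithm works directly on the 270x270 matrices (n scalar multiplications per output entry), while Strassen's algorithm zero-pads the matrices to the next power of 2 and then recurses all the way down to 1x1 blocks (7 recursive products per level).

Matrix multiplication for 270x270 matrices:

Strassen's algorithm requires power-of-2 dimensions. Pad 270x270 to 512x512 (next power of 2).

Standard algorithm: 270^3 = 19683000 multiplications
Strassen's algorithm: 7^(log2(512)) = 7^9 = 40353607 multiplications
Difference: 19683000 - 40353607 = -20670607 (Strassen uses MORE here due to padding overhead — for small or just-over-power-of-2 n, padding can outweigh the per-level savings)

Standard: 19683000 multiplications (270^3). Strassen: 40353607 multiplications (7^9, after padding to 512x512). Strassen reduces 8 recursive multiplications to 7 at each level.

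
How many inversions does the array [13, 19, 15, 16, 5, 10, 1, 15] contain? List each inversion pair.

Finding inversions in [13, 19, 15, 16, 5, 10, 1, 15]:

(0, 4): arr[0]=13 > arr[4]=5
(0, 5): arr[0]=13 > arr[5]=10
(0, 6): arr[0]=13 > arr[6]=1
(1, 2): arr[1]=19 > arr[2]=15
(1, 3): arr[1]=19 > arr[3]=16
(1, 4): arr[1]=19 > arr[4]=5
(1, 5): arr[1]=19 > arr[5]=10
(1, 6): arr[1]=19 > arr[6]=1
(1, 7): arr[1]=19 > arr[7]=15
(2, 4): arr[2]=15 > arr[4]=5
(2, 5): arr[2]=15 > arr[5]=10
(2, 6): arr[2]=15 > arr[6]=1
(3, 4): arr[3]=16 > arr[4]=5
(3, 5): arr[3]=16 > arr[5]=10
(3, 6): arr[3]=16 > arr[6]=1
(3, 7): arr[3]=16 > arr[7]=15
(4, 6): arr[4]=5 > arr[6]=1
(5, 6): arr[5]=10 > arr[6]=1

Total inversions: 18

The array has 18 inversion(s): (0,4), (0,5), (0,6), (1,2), (1,3), (1,4), (1,5), (1,6), (1,7), (2,4), (2,5), (2,6), (3,4), (3,5), (3,6), (3,7), (4,6), (5,6). Each pair (i,j) satisfies i < j and arr[i] > arr[j].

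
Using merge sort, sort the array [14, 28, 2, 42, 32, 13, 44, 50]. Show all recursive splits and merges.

Merge sort trace:

Split: [14, 28, 2, 42, 32, 13, 44, 50] -> [14, 28, 2, 42] and [32, 13, 44, 50]
  Split: [14, 28, 2, 42] -> [14, 28] and [2, 42]
    Split: [14, 28] -> [14] and [28]
    Merge: [14] + [28] -> [14, 28]
    Split: [2, 42] -> [2] and [42]
    Merge: [2] + [42] -> [2, 42]
  Merge: [14, 28] + [2, 42] -> [2, 14, 28, 42]
  Split: [32, 13, 44, 50] -> [32, 13] and [44, 50]
    Split: [32, 13] -> [32] and [13]
    Merge: [32] + [13] -> [13, 32]
    Split: [44, 50] -> [44] and [50]
    Merge: [44] + [50] -> [44, 50]
  Merge: [13, 32] + [44, 50] -> [13, 32, 44, 50]
Merge: [2, 14, 28, 42] + [13, 32, 44, 50] -> [2, 13, 14, 28, 32, 42, 44, 50]

Final sorted array: [2, 13, 14, 28, 32, 42, 44, 50]

The merge sort proceeds by recursively splitting the array and merging sorted halves.
After all merges, the sorted array is [2, 13, 14, 28, 32, 42, 44, 50].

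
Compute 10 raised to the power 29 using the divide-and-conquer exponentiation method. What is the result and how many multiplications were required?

Computing 10^29 by squaring (build up from 10^1; each line after the first costs one multiplication):

10^1 = 10
10^2 = (10^1)^2 = 10^2 = 100
10^3 = 10 * 10^2 = 10 * 100 = 1000
10^6 = (10^3)^2 = 1000^2 = 1000000
10^7 = 10 * 10^6 = 10 * 1000000 = 10000000
10^14 = (10^7)^2 = 10000000^2 = 100000000000000
10^28 = (10^14)^2 = 100000000000000^2 = 10000000000000000000000000000
10^29 = 10 * 10^28 = 10 * 10000000000000000000000000000 = 100000000000000000000000000000

Result: 100000000000000000000000000000
Multiplications needed: 7 (7 lines after 10^1)

10^29 = 100000000000000000000000000000. Using exponentiation by squaring, this requires 7 multiplications. The key idea: if the exponent is even, square the half-power; if odd, multiply by the base once.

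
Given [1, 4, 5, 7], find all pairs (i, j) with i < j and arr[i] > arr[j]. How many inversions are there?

Finding inversions in [1, 4, 5, 7]:


Total inversions: 0

The array has 0 inversions. It is already sorted.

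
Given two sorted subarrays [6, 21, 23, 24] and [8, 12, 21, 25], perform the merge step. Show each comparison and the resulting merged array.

Merging process:

Compare 6 vs 8: take 6 from left. Merged: [6]
Compare 21 vs 8: take 8 from right. Merged: [6, 8]
Compare 21 vs 12: take 12 from right. Merged: [6, 8, 12]
Compare 21 vs 21: take 21 from left. Merged: [6, 8, 12, 21]
Compare 23 vs 21: take 21 from right. Merged: [6, 8, 12, 21, 21]
Compare 23 vs 25: take 23 from left. Merged: [6, 8, 12, 21, 21, 23]
Compare 24 vs 25: take 24 from left. Merged: [6, 8, 12, 21, 21, 23, 24]
Append remaining from right: [25]. Merged: [6, 8, 12, 21, 21, 23, 24, 25]

Final merged array: [6, 8, 12, 21, 21, 23, 24, 25]
Total comparisons: 7

The merged array is [6, 8, 12, 21, 21, 23, 24, 25], requiring 7 comparisons. The merge step runs in O(n) time where n is the total number of elements.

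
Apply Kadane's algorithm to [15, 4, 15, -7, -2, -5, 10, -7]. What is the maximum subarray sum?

Using Kadane's algorithm on [15, 4, 15, -7, -2, -5, 10, -7]:

Scanning through the array:
Position 1 (value 4): max_ending_here = 19, max_so_far = 19
Position 2 (value 15): max_ending_here = 34, max_so_far = 34
Position 3 (value -7): max_ending_here = 27, max_so_far = 34
Position 4 (value -2): max_ending_here = 25, max_so_far = 34
Position 5 (value -5): max_ending_here = 20, max_so_far = 34
Position 6 (value 10): max_ending_here = 30, max_so_far = 34
Position 7 (value -7): max_ending_here = 23, max_so_far = 34

Maximum subarray: [15, 4, 15]
Maximum sum: 34

The maximum subarray is [15, 4, 15] with sum 34. This subarray runs from index 0 to index 2.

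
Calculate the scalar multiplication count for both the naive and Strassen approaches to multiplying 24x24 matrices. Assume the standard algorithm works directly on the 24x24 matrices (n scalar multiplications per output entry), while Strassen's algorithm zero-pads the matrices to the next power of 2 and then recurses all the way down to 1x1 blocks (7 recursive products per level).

Matrix multiplication for 24x24 matrices:

Strassen's algorithm requires power-of-2 dimensions. Pad 24x24 to 32x32 (next power of 2).

Standard algorithm: 24^3 = 13824 multiplications
Strassen's algorithm: 7^(log2(32)) = 7^5 = 16807 multiplications
Difference: 13824 - 16807 = -2983 (Strassen uses MORE here due to padding overhead — for small or just-over-power-of-2 n, padding can outweigh the per-level savings)

Standard: 13824 multiplications (24^3). Strassen: 16807 multiplications (7^5, after padding to 32x32). Strassen reduces 8 recursive multiplications to 7 at each level.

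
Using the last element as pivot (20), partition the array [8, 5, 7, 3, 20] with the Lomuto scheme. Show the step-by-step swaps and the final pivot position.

Lomuto partition with pivot = 20:

Initial array: [8, 5, 7, 3, 20]

arr[0]=8 <= 20: swap with position 0, array becomes [8, 5, 7, 3, 20]
arr[1]=5 <= 20: swap with position 1, array becomes [8, 5, 7, 3, 20]
arr[2]=7 <= 20: swap with position 2, array becomes [8, 5, 7, 3, 20]
arr[3]=3 <= 20: swap with position 3, array becomes [8, 5, 7, 3, 20]

Place pivot at position 4: [8, 5, 7, 3, 20]
Pivot position: 4

After partitioning with pivot 20, the array becomes [8, 5, 7, 3, 20]. The pivot is placed at index 4. All elements to the left of the pivot are <= 20, and all elements to the right are > 20.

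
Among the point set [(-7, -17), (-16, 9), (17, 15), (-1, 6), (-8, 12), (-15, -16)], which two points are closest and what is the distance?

Computing all pairwise distances among 6 points:

d((-7, -17), (-16, 9)) = 27.5136
d((-7, -17), (17, 15)) = 40.0
d((-7, -17), (-1, 6)) = 23.7697
d((-7, -17), (-8, 12)) = 29.0172
d((-7, -17), (-15, -16)) = 8.0623 <-- minimum
d((-16, 9), (17, 15)) = 33.541
d((-16, 9), (-1, 6)) = 15.2971
d((-16, 9), (-8, 12)) = 8.544
d((-16, 9), (-15, -16)) = 25.02
d((17, 15), (-1, 6)) = 20.1246
d((17, 15), (-8, 12)) = 25.1794
d((17, 15), (-15, -16)) = 44.5533
d((-1, 6), (-8, 12)) = 9.2195
d((-1, 6), (-15, -16)) = 26.0768
d((-8, 12), (-15, -16)) = 28.8617

Closest pair: (-7, -17) and (-15, -16) with distance 8.0623

The closest pair is (-7, -17) and (-15, -16) with Euclidean distance 8.0623. For 6 points, brute-force pairwise comparison is shown above. For large n, the divide-and-conquer algorithm (sort by x, recurse on halves, check the dividing strip) achieves O(n log n).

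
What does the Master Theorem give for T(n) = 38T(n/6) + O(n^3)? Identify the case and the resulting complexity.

Master Theorem for T(n) = 38T(n/6) + O(n^3):

a = 38, b = 6, c = 3
log_b(a) = log_6(38) = 2.0302

Case 3: c = 3 > log_6(38) = 2.0302
T(n) = O(n^3) = O(n^3)

For T(n) = 38T(n/6) + O(n^3): log_6(38) = 2.0302. This is Case 3 of the Master Theorem (c > log_b(a), work dominated by root), giving O(n^3).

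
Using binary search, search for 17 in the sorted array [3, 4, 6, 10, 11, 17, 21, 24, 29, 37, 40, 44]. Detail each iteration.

Binary search for 17 in [3, 4, 6, 10, 11, 17, 21, 24, 29, 37, 40, 44]:

lo=0, hi=11, mid=5, arr[mid]=17 -> Found target at index 5!

Binary search finds 17 at index 5 after 1 comparisons. The search repeatedly halves the search space by comparing with the middle element.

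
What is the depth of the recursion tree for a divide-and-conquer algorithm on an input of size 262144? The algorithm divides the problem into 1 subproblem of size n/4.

For divide and conquer with division factor 4:

Problem sizes at each level:
Level 0: 262144
Level 1: 65536
Level 2: 16384
Level 3: 4096
Level 4: 1024
Level 5: 256
Level 6: 64
Level 7: 16
Level 8: 4
Level 9: 1

The root is level 0 and the size-1 base case is level 9 (the tree spans levels 0 through 9, i.e. 10 levels counting the root), so the depth is the number of divisions: log_4(262144) = 9

The recursion tree depth is log_4(262144) = 9. At each level, the problem size is divided by 4, so it takes 9 divisions to reduce to a base case of size 1. The algorithm makes 1 recursive call at each level.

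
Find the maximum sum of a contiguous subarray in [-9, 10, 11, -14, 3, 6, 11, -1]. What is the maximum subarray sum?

Using Kadane's algorithm on [-9, 10, 11, -14, 3, 6, 11, -1]:

Scanning through the array:
Position 1 (value 10): max_ending_here = 10, max_so_far = 10
Position 2 (value 11): max_ending_here = 21, max_so_far = 21
Position 3 (value -14): max_ending_here = 7, max_so_far = 21
Position 4 (value 3): max_ending_here = 10, max_so_far = 21
Position 5 (value 6): max_ending_here = 16, max_so_far = 21
Position 6 (value 11): max_ending_here = 27, max_so_far = 27
Position 7 (value -1): max_ending_here = 26, max_so_far = 27

Maximum subarray: [10, 11, -14, 3, 6, 11]
Maximum sum: 27

The maximum subarray is [10, 11, -14, 3, 6, 11] with sum 27. This subarray runs from index 1 to index 6.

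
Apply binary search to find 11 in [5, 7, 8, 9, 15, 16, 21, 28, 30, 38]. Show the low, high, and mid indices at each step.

Binary search for 11 in [5, 7, 8, 9, 15, 16, 21, 28, 30, 38]:

lo=0, hi=9, mid=4, arr[mid]=15 -> 15 > 11, search left half
lo=0, hi=3, mid=1, arr[mid]=7 -> 7 < 11, search right half
lo=2, hi=3, mid=2, arr[mid]=8 -> 8 < 11, search right half
lo=3, hi=3, mid=3, arr[mid]=9 -> 9 < 11, search right half
lo=4 > hi=3, target 11 not found

Binary search determines that 11 is not in the array after 4 comparisons. The search space was exhausted without finding the target.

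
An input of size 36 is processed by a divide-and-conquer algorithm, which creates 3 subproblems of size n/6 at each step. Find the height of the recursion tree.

For divide and conquer with division factor 6:

Problem sizes at each level:
Level 0: 36
Level 1: 6
Level 2: 1

The root is level 0 and the size-1 base case is level 2 (the tree spans levels 0 through 2, i.e. 3 levels counting the root), so the depth is the number of divisions: log_6(36) = 2

The recursion tree depth is log_6(36) = 2. At each level, the problem size is divided by 6, so it takes 2 divisions to reduce to a base case of size 1. The algorithm makes 3 recursive calls at each level.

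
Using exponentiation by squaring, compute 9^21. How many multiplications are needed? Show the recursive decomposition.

Computing 9^21 by squaring (build up from 9^1; each line after the first costs one multiplication):

9^1 = 9
9^2 = (9^1)^2 = 9^2 = 81
9^4 = (9^2)^2 = 81^2 = 6561
9^5 = 9 * 9^4 = 9 * 6561 = 59049
9^10 = (9^5)^2 = 59049^2 = 3486784401
9^20 = (9^10)^2 = 3486784401^2 = 12157665459056928801
9^21 = 9 * 9^20 = 9 * 12157665459056928801 = 109418989131512359209

Result: 109418989131512359209
Multiplications needed: 6 (6 lines after 9^1)

9^21 = 109418989131512359209. Using exponentiation by squaring, this requires 6 multiplications. The key idea: if the exponent is even, square the half-power; if odd, multiply by the base once.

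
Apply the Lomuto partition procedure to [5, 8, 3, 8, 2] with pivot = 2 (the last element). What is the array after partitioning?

Lomuto partition with pivot = 2:

Initial array: [5, 8, 3, 8, 2]

arr[0]=5 > 2: no swap
arr[1]=8 > 2: no swap
arr[2]=3 > 2: no swap
arr[3]=8 > 2: no swap

Place pivot at position 0: [2, 8, 3, 8, 5]
Pivot position: 0

After partitioning with pivot 2, the array becomes [2, 8, 3, 8, 5]. The pivot is placed at index 0. All elements to the left of the pivot are <= 2, and all elements to the right are > 2.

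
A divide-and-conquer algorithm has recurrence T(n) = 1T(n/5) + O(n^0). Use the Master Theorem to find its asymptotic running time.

Master Theorem for T(n) = 1T(n/5) + O(n^0):

a = 1, b = 5, c = 0
log_b(a) = log_5(1) = 0.0000

Case 2: c = 0 = log_5(1) = 0.0000
T(n) = O(n^0 log n) = O(log n)

For T(n) = 1T(n/5) + O(n^0): log_5(1) = 0.0000. This is Case 2 of the Master Theorem (c = log_b(a), equal work at all levels), giving O(log n).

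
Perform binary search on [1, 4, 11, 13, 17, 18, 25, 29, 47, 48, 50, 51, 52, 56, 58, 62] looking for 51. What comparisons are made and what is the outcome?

Binary search for 51 in [1, 4, 11, 13, 17, 18, 25, 29, 47, 48, 50, 51, 52, 56, 58, 62]:

lo=0, hi=15, mid=7, arr[mid]=29 -> 29 < 51, search right half
lo=8, hi=15, mid=11, arr[mid]=51 -> Found target at index 11!

Binary search finds 51 at index 11 after 2 comparisons. The search repeatedly halves the search space by comparing with the middle element.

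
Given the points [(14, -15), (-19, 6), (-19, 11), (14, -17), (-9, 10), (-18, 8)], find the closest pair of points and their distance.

Computing all pairwise distances among 6 points:

d((14, -15), (-19, 6)) = 39.1152
d((14, -15), (-19, 11)) = 42.0119
d((14, -15), (14, -17)) = 2.0 <-- minimum
d((14, -15), (-9, 10)) = 33.9706
d((14, -15), (-18, 8)) = 39.4081
d((-19, 6), (-19, 11)) = 5.0
d((-19, 6), (14, -17)) = 40.2244
d((-19, 6), (-9, 10)) = 10.7703
d((-19, 6), (-18, 8)) = 2.2361
d((-19, 11), (14, -17)) = 43.2782
d((-19, 11), (-9, 10)) = 10.0499
d((-19, 11), (-18, 8)) = 3.1623
d((14, -17), (-9, 10)) = 35.4683
d((14, -17), (-18, 8)) = 40.6079
d((-9, 10), (-18, 8)) = 9.2195

Closest pair: (14, -15) and (14, -17) with distance 2.0

The closest pair is (14, -15) and (14, -17) with Euclidean distance 2.0. For 6 points, brute-force pairwise comparison is shown above. For large n, the divide-and-conquer algorithm (sort by x, recurse on halves, check the dividing strip) achieves O(n log n).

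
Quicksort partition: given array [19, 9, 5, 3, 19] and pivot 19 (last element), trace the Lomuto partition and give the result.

Lomuto partition with pivot = 19:

Initial array: [19, 9, 5, 3, 19]

arr[0]=19 <= 19: swap with position 0, array becomes [19, 9, 5, 3, 19]
arr[1]=9 <= 19: swap with position 1, array becomes [19, 9, 5, 3, 19]
arr[2]=5 <= 19: swap with position 2, array becomes [19, 9, 5, 3, 19]
arr[3]=3 <= 19: swap with position 3, array becomes [19, 9, 5, 3, 19]

Place pivot at position 4: [19, 9, 5, 3, 19]
Pivot position: 4

After partitioning with pivot 19, the array becomes [19, 9, 5, 3, 19]. The pivot is placed at index 4. All elements to the left of the pivot are <= 19, and all elements to the right are > 19.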